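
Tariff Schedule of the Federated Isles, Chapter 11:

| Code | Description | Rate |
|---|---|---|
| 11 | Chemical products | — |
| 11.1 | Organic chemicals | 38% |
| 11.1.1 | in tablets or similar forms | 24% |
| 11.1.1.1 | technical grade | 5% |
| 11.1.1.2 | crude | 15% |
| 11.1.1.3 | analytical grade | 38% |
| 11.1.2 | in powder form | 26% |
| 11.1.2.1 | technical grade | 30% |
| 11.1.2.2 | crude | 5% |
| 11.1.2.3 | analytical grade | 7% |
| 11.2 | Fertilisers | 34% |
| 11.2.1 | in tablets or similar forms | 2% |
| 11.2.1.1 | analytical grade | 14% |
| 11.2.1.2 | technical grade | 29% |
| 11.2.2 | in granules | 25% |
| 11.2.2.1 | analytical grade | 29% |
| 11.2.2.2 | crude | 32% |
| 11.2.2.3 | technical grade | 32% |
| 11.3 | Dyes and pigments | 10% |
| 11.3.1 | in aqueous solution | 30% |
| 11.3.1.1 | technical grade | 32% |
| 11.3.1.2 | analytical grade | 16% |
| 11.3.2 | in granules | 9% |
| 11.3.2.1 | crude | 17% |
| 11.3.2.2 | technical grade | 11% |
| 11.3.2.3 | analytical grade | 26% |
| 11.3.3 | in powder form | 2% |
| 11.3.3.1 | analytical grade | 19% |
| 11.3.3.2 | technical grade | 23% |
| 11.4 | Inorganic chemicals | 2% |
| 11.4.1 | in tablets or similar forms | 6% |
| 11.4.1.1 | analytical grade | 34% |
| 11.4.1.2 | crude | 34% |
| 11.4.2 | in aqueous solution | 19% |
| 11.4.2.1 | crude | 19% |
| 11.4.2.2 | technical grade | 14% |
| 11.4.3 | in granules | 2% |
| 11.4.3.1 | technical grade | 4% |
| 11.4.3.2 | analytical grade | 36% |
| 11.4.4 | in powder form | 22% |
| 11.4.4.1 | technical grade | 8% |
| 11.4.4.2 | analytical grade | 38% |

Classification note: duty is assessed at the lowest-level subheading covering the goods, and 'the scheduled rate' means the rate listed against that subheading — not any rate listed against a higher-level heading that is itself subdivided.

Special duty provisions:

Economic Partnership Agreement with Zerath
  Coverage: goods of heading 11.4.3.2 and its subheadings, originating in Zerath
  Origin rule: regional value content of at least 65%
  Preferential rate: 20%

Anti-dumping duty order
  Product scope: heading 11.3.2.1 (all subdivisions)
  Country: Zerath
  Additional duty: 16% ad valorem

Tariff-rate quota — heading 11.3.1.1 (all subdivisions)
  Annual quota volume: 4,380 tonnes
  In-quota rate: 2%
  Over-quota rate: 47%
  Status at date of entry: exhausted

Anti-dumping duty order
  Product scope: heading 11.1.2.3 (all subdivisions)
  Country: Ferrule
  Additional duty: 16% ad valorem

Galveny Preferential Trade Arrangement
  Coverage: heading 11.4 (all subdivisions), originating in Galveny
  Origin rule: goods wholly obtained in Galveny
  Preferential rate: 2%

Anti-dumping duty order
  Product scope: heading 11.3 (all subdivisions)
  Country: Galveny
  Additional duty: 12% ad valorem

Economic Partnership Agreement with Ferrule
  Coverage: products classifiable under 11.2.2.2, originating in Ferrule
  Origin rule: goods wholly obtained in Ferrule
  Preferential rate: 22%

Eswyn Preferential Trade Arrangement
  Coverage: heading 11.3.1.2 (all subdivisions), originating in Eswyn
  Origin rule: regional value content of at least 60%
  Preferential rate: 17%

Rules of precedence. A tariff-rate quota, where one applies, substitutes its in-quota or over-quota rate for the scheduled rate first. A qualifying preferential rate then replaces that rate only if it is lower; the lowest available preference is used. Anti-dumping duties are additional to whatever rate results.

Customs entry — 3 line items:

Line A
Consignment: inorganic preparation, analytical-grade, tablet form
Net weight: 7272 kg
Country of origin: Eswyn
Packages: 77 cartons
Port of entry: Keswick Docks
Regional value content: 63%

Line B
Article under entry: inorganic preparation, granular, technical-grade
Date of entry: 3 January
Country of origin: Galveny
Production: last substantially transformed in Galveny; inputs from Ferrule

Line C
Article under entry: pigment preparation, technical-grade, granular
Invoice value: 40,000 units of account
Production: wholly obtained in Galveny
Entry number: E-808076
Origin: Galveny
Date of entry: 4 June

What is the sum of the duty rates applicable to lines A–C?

61%

Line A: inorganic → 11.4; tablet form → 11.4.1; analytical-grade → 11.4.1.1. Scheduled 34%. Eswyn agreement on 11.3.1.2: 11.4.1.1 not covered. → 34%.
Line B: inorganic → 11.4; granular → 11.4.3; technical-grade → 11.4.3.1. Scheduled 4%. Galveny agreement on 11.4: not wholly obtained. → 4%.
Line C: pigment → 11.3; granular → 11.3.2; technical-grade → 11.3.2.2. Scheduled 11%. Galveny agreement on 11.4: 11.3.2.2 not covered; anti-dumping (Galveny, 11.3): +12%; total 11% + 12% = 23%. → 23%.
Sum: 34% + 4% + 23% = 61%.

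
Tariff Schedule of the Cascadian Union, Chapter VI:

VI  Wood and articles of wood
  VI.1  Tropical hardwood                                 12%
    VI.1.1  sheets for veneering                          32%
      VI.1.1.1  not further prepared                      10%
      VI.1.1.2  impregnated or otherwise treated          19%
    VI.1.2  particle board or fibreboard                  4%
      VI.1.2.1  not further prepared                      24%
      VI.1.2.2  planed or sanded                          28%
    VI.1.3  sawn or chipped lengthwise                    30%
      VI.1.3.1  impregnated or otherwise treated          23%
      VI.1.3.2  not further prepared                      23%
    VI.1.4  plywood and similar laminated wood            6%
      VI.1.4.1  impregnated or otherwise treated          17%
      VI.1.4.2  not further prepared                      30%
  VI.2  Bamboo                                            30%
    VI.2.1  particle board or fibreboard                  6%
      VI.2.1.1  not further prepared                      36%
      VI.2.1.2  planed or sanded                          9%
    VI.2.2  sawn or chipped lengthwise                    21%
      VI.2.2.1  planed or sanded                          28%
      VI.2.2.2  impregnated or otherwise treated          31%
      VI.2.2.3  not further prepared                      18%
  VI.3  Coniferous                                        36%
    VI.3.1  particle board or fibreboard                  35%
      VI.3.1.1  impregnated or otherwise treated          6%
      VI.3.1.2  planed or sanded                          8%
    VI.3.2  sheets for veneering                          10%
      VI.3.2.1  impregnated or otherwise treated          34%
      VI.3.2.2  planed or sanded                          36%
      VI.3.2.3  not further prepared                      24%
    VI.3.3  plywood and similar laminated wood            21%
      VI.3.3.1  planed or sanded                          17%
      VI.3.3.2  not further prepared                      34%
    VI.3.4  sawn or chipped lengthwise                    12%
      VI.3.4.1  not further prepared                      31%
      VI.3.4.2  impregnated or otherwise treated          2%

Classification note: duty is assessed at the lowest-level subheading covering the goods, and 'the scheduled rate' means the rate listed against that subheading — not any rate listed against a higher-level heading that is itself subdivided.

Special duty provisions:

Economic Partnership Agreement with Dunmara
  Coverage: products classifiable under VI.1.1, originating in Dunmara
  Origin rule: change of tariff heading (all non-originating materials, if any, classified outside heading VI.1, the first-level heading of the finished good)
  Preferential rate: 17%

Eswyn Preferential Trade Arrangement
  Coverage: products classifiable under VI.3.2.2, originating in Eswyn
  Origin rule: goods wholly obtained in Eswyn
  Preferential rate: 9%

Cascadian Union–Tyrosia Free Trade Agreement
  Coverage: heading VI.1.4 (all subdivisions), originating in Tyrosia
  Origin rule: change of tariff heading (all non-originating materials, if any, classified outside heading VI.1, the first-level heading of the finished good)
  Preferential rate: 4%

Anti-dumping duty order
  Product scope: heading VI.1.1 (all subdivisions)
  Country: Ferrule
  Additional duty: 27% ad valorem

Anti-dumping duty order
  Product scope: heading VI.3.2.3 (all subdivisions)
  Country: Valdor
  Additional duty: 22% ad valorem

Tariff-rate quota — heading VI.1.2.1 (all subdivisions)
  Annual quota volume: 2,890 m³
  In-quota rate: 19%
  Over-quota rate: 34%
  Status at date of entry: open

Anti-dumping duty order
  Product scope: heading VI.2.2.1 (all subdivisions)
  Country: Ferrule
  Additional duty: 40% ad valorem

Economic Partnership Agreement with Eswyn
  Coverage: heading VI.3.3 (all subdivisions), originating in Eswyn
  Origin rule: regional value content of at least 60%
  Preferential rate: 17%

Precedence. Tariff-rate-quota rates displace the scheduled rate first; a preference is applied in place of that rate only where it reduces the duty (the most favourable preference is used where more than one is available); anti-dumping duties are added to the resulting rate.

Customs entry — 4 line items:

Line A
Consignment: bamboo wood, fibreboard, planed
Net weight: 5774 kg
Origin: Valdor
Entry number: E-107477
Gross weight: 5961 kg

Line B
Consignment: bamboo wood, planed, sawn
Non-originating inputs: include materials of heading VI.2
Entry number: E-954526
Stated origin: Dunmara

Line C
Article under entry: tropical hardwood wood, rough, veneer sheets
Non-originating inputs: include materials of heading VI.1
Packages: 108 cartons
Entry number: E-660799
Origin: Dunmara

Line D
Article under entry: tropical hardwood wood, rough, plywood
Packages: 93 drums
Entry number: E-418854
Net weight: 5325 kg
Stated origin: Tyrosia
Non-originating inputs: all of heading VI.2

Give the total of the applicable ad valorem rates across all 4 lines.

51%

Line A: bamboo → VI.2; fibreboard → VI.2.1; planed → VI.2.1.2. Scheduled 9%. No special measure applies. → 9%.
Line B: bamboo → VI.2; sawn → VI.2.2; planed → VI.2.2.1. Scheduled 28%. Dunmara agreement on VI.1.1: VI.2.2.1 not covered. → 28%.
Line C: tropical hardwood → VI.1; veneer sheets → VI.1.1; rough → VI.1.1.1. Scheduled 10%. Dunmara agreement on VI.1.1: CTH not met. → 10%.
Line D: tropical hardwood → VI.1; plywood → VI.1.4; rough → VI.1.4.2. Scheduled 30%. Tyrosia agreement on VI.1.4: CTH met → 4% available; preferential 4%. → 4%.
Sum: 9% + 28% + 10% + 4% = 51%.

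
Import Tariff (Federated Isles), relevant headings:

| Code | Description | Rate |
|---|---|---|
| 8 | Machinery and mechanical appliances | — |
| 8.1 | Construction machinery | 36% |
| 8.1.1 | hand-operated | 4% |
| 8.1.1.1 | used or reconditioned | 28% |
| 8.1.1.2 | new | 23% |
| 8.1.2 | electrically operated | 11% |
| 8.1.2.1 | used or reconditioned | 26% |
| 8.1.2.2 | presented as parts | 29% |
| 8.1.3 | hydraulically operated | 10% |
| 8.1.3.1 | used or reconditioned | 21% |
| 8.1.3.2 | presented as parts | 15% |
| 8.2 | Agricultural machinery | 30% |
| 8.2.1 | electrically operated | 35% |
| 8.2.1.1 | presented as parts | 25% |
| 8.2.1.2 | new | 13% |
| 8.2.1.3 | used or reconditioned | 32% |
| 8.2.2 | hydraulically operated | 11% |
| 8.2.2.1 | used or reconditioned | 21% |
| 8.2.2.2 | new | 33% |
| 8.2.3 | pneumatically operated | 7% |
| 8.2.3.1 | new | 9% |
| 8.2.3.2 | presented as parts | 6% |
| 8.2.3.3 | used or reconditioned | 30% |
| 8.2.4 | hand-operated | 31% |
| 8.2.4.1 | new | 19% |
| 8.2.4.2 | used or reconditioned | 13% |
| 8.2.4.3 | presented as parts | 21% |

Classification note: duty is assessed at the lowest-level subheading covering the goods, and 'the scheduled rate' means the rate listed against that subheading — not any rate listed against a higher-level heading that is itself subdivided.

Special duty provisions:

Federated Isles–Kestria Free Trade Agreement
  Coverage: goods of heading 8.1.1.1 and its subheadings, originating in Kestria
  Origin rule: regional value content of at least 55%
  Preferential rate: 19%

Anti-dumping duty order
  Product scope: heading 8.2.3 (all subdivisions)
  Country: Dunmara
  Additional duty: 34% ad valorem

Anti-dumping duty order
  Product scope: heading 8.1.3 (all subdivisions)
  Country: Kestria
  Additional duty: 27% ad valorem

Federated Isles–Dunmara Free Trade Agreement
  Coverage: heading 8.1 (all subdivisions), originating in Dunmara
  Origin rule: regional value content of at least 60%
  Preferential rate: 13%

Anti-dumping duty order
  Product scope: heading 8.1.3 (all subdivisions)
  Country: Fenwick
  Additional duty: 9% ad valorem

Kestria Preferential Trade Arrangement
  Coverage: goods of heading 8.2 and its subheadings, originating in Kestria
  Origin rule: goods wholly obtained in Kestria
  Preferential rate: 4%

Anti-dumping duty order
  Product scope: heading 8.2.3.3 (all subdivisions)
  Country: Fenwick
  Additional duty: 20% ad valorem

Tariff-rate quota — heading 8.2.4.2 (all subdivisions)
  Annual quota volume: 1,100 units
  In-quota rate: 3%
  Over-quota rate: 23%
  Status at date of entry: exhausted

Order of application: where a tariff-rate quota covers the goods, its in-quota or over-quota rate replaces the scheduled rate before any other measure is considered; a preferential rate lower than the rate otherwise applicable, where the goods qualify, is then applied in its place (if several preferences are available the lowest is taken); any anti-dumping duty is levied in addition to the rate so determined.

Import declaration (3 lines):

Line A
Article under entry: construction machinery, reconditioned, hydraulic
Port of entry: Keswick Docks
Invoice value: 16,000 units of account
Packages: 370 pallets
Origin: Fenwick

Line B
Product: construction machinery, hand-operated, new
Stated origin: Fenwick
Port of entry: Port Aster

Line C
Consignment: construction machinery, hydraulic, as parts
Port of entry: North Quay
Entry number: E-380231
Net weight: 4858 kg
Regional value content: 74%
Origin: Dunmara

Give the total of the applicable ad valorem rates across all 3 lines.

Line A: construction → 8.1; hydraulic → 8.1.3; reconditioned → 8.1.3.1. Scheduled 21%. anti-dumping (Fenwick, 8.1.3): +9%; total 21% + 9% = 30%. → 30%.
Line B: construction → 8.1; hand-operated → 8.1.1; new → 8.1.1.2. Scheduled 23%. No special measure applies. → 23%.
Line C: construction → 8.1; hydraulic → 8.1.3; as parts → 8.1.3.2. Scheduled 15%. Dunmara agreement on 8.1: RVC ≥ 60% → 13% available; preferential 13%. → 13%.
Sum: 30% + 23% + 13% = 66%.

66%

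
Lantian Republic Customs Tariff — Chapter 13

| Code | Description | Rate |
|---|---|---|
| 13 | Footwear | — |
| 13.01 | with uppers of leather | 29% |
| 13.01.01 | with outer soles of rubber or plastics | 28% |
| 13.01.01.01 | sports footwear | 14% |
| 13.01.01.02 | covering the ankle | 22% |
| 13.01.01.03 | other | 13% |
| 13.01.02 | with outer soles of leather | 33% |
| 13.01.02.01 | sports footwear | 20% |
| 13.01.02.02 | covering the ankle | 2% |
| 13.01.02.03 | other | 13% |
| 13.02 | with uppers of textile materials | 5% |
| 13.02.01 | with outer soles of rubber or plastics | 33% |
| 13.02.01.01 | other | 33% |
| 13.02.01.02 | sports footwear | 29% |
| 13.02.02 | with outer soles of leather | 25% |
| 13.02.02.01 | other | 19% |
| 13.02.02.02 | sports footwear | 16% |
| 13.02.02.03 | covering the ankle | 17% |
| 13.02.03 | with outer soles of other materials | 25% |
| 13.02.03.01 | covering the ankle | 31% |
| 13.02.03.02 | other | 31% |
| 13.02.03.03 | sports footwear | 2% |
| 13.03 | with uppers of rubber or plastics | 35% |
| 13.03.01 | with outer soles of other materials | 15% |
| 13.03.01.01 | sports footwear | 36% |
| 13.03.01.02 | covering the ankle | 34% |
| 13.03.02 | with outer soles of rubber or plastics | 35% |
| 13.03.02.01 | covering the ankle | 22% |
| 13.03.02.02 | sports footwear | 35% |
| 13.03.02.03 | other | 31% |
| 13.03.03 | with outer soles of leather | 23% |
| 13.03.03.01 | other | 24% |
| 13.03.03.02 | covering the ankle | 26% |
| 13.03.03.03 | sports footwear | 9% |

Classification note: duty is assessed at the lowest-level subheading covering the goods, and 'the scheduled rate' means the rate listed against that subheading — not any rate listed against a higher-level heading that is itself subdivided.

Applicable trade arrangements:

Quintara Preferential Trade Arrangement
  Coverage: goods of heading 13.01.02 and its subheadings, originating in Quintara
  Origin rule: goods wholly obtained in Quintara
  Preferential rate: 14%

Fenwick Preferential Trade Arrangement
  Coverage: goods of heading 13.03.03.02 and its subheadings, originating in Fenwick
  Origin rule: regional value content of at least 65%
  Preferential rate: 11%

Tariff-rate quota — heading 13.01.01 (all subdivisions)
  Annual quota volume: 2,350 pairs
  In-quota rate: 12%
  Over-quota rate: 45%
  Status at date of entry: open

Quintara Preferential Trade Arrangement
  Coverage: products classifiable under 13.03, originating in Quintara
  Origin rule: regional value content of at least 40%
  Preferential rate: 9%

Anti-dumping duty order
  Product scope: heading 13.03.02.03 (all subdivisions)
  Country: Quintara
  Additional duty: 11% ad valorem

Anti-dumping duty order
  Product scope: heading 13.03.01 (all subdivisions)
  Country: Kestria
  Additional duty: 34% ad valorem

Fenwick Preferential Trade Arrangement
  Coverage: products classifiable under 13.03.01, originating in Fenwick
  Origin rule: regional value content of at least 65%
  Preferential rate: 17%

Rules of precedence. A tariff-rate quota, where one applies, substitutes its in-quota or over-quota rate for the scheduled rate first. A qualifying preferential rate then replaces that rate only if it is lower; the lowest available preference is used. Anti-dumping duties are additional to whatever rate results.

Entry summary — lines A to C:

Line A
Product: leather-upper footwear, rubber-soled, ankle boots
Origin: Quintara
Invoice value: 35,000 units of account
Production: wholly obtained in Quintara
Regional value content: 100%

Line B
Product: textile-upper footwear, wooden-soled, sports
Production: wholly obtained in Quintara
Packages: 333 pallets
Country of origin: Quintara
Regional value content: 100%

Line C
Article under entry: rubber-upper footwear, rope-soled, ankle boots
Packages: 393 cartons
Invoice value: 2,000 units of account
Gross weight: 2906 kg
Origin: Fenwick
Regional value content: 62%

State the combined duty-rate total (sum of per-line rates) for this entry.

48%

Line A: leather-upper → 13.01; rubber-soled → 13.01.01; ankle boots → 13.01.01.02. Scheduled 22%. quota on 13.01.01 open → in-quota 12%; Quintara agreement on 13.01.02: 13.01.01.02 not covered; Quintara agreement on 13.03: 13.01.01.02 not covered. → 12%.
Line B: textile-upper → 13.02; wooden-soled → 13.02.03; sports → 13.02.03.03. Scheduled 2%. Quintara agreement on 13.01.02: 13.02.03.03 not covered; Quintara agreement on 13.03: 13.02.03.03 not covered. → 2%.
Line C: rubber-upper → 13.03; rope-soled → 13.03.01; ankle boots → 13.03.01.02. Scheduled 34%. Fenwick agreement on 13.03.03.02: 13.03.01.02 not covered; Fenwick agreement on 13.03.01: RVC < 65%. → 34%.
Sum: 12% + 2% + 34% = 48%.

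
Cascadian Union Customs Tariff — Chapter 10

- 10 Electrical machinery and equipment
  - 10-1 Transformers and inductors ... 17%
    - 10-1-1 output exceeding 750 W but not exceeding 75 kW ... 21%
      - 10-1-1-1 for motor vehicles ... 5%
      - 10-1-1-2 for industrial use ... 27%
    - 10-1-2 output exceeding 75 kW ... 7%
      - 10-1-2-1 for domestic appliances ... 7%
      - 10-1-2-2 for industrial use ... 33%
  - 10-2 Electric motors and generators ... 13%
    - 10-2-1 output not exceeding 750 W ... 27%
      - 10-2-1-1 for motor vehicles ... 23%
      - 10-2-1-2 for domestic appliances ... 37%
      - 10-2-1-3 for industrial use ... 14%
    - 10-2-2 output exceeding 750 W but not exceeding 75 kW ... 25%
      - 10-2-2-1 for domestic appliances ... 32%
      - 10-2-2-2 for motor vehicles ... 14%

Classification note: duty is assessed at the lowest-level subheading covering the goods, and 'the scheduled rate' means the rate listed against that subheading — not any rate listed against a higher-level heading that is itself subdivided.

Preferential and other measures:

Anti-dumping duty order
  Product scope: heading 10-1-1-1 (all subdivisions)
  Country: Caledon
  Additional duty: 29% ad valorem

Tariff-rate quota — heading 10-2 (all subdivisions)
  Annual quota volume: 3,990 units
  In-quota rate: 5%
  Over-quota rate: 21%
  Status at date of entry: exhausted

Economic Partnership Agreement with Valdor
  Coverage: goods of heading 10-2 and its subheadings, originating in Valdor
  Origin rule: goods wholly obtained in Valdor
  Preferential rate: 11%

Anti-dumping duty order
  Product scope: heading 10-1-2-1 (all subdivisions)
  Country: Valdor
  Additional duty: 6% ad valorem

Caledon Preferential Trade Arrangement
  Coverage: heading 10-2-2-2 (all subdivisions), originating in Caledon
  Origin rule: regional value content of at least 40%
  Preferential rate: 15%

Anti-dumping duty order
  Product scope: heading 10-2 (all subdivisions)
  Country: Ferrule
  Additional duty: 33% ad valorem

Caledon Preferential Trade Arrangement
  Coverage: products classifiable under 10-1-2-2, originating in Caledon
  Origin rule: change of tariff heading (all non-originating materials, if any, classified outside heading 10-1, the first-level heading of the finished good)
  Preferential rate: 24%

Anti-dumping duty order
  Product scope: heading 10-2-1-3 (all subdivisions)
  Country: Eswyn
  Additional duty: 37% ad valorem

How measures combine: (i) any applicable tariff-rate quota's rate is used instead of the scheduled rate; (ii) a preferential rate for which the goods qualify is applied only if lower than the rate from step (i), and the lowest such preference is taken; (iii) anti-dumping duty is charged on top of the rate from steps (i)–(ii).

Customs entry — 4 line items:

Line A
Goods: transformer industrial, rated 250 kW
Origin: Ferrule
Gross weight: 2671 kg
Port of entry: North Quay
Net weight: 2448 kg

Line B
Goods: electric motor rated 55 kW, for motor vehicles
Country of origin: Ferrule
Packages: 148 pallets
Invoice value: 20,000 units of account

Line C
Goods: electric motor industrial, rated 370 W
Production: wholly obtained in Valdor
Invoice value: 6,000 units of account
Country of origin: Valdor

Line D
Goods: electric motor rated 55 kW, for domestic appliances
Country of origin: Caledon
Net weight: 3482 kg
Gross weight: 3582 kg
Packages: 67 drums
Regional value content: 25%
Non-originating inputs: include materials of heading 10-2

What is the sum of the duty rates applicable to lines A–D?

119%

Line A: transformer → 10-1; rated 250 kW → 10-1-2; industrial → 10-1-2-2. Scheduled 33%. No special measure applies. → 33%.
Line B: electric motor → 10-2; rated 55 kW → 10-2-2; for motor vehicles → 10-2-2-2. Scheduled 14%. quota on 10-2 exhausted → over-quota 21%; anti-dumping (Ferrule, 10-2): +33%; total 21% + 33% = 54%. → 54%.
Line C: electric motor → 10-2; rated 370 W → 10-2-1; industrial → 10-2-1-3. Scheduled 14%. quota on 10-2 exhausted → over-quota 21%; Valdor agreement on 10-2: wholly obtained → 11% available; preferential 11%. → 11%.
Line D: electric motor → 10-2; rated 55 kW → 10-2-2; for domestic appliances → 10-2-2-1. Scheduled 32%. quota on 10-2 exhausted → over-quota 21%; Caledon agreement on 10-2-2-2: 10-2-2-1 not covered; Caledon agreement on 10-1-2-2: 10-2-2-1 not covered. → 21%.
Sum: 33% + 54% + 11% + 21% = 119%.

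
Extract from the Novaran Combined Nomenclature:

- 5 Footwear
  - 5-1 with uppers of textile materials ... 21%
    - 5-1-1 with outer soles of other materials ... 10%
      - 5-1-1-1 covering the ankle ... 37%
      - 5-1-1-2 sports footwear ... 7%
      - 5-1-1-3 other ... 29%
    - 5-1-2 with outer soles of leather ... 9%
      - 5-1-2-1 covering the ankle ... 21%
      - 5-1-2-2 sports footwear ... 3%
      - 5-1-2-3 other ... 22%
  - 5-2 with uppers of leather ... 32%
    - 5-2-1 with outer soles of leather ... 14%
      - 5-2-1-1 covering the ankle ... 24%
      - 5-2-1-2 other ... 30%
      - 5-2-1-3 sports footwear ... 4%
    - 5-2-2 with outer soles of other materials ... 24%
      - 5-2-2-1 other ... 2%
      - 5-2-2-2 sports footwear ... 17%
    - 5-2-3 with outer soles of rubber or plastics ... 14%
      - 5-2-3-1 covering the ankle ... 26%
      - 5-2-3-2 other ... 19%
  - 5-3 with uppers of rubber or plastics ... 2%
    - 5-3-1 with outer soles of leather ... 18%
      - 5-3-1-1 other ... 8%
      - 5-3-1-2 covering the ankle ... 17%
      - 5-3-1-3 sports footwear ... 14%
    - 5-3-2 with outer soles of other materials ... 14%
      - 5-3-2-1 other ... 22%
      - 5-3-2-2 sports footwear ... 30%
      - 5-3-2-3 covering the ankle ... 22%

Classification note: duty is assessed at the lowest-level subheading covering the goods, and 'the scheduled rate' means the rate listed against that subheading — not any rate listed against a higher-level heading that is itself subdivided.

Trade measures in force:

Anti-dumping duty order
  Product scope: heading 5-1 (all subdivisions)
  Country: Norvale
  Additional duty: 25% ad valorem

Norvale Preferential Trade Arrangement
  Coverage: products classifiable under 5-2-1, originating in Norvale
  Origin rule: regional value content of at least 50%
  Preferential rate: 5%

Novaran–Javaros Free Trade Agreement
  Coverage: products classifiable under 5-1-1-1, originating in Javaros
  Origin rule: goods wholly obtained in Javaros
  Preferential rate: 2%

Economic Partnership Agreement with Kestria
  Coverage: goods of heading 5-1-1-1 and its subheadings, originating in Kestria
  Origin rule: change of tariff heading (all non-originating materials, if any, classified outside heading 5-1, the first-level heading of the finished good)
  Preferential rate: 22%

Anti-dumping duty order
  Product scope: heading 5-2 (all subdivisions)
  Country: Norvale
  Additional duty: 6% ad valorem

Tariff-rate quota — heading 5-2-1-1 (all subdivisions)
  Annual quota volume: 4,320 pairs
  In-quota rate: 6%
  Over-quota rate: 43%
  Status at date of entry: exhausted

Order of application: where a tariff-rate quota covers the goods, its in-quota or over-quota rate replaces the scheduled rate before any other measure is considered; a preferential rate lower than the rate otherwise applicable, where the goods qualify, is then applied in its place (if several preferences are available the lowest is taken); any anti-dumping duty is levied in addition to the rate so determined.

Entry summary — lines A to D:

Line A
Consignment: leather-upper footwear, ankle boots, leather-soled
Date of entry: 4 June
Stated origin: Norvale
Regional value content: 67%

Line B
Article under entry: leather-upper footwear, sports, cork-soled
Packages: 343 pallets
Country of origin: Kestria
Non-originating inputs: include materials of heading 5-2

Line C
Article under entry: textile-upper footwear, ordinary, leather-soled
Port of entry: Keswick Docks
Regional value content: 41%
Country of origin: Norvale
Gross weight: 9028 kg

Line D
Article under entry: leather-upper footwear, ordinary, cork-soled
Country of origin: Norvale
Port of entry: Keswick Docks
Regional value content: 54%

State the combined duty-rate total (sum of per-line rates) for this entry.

Line A: leather-upper → 5-2; leather-soled → 5-2-1; ankle boots → 5-2-1-1. Scheduled 24%. quota on 5-2-1-1 exhausted → over-quota 43%; Norvale agreement on 5-2-1: RVC ≥ 50% → 5% available; preferential 5%; anti-dumping (Norvale, 5-2): +6%; total 5% + 6% = 11%. → 11%.
Line B: leather-upper → 5-2; cork-soled → 5-2-2; sports → 5-2-2-2. Scheduled 17%. Kestria agreement on 5-1-1-1: 5-2-2-2 not covered. → 17%.
Line C: textile-upper → 5-1; leather-soled → 5-1-2; ordinary → 5-1-2-3. Scheduled 22%. Norvale agreement on 5-2-1: 5-1-2-3 not covered; anti-dumping (Norvale, 5-1): +25%; total 22% + 25% = 47%. → 47%.
Line D: leather-upper → 5-2; cork-soled → 5-2-2; ordinary → 5-2-2-1. Scheduled 2%. Norvale agreement on 5-2-1: 5-2-2-1 not covered; anti-dumping (Norvale, 5-2): +6%; total 2% + 6% = 8%. → 8%.
Sum: 11% + 17% + 47% + 8% = 83%.

83%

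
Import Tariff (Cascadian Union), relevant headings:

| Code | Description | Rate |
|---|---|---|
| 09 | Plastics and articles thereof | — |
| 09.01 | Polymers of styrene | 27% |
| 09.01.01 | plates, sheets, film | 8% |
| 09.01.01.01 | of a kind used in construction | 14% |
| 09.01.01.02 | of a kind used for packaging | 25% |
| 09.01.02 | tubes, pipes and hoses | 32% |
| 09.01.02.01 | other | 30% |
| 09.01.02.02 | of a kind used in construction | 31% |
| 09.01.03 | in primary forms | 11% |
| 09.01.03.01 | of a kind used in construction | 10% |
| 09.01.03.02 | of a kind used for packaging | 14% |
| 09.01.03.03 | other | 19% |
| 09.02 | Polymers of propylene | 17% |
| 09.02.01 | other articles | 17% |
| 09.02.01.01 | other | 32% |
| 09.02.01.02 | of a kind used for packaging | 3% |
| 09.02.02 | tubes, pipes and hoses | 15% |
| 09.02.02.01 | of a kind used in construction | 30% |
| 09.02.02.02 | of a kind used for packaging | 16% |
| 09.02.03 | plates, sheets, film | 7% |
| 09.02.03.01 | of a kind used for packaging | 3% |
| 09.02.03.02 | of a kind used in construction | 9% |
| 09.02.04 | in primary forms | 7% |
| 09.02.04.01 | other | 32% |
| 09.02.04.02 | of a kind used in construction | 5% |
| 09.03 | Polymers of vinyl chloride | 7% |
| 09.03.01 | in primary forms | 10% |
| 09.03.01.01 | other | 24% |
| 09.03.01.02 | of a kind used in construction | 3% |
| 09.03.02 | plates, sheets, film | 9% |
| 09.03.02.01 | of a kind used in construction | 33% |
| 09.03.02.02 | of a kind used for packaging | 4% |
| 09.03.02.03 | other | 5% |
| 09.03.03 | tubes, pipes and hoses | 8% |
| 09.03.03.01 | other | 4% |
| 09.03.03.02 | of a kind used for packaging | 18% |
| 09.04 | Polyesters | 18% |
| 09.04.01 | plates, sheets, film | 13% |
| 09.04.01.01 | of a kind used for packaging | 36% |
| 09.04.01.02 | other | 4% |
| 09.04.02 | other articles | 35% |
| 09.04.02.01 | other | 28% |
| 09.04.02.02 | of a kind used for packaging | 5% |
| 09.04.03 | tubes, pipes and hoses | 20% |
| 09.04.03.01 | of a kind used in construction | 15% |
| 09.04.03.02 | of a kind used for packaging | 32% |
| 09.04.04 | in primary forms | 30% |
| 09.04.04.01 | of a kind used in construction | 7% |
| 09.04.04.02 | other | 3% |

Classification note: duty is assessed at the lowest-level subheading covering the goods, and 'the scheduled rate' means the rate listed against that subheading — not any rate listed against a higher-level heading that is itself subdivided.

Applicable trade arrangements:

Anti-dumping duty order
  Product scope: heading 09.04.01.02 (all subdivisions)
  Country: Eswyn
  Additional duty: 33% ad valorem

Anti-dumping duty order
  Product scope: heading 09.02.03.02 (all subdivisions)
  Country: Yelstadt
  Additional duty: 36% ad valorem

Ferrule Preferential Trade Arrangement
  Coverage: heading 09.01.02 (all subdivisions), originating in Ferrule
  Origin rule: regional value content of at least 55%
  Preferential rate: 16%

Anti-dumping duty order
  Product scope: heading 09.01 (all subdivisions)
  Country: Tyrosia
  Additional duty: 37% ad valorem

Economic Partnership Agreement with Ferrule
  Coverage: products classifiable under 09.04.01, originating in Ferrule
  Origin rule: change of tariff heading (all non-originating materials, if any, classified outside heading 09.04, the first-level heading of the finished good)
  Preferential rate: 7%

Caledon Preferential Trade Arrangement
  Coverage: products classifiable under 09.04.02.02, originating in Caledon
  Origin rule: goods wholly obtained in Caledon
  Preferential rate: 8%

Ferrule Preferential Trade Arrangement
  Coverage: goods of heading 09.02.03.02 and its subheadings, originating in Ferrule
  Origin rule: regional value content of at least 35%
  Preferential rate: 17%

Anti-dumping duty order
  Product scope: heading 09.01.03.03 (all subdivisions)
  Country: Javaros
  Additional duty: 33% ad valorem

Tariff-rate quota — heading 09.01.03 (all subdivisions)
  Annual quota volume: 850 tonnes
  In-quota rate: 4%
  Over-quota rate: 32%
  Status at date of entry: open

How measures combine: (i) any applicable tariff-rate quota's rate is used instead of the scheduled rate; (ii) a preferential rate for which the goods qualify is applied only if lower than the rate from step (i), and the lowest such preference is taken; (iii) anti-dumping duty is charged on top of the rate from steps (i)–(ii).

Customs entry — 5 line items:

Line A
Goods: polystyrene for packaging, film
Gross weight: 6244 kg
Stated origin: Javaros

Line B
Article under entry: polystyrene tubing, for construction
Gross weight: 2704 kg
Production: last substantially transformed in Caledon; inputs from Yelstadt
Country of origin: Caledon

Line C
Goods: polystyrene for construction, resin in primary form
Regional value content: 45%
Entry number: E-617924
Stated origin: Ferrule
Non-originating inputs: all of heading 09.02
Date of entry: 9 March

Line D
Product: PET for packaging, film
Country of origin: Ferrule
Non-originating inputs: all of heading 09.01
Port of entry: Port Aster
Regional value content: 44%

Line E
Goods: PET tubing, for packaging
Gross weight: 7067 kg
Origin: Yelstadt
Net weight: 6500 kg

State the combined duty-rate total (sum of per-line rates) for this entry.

99%

Line A: polystyrene → 09.01; film → 09.01.01; for packaging → 09.01.01.02. Scheduled 25%. No special measure applies. → 25%.
Line B: polystyrene → 09.01; tubing → 09.01.02; for construction → 09.01.02.02. Scheduled 31%. Caledon agreement on 09.04.02.02: 09.01.02.02 not covered. → 31%.
Line C: polystyrene → 09.01; resin in primary form → 09.01.03; for construction → 09.01.03.01. Scheduled 10%. quota on 09.01.03 open → in-quota 4%; Ferrule agreement on 09.01.02: 09.01.03.01 not covered; Ferrule agreement on 09.04.01: 09.01.03.01 not covered; Ferrule agreement on 09.02.03.02: 09.01.03.01 not covered. → 4%.
Line D: PET → 09.04; film → 09.04.01; for packaging → 09.04.01.01. Scheduled 36%. Ferrule agreement on 09.01.02: 09.04.01.01 not covered; Ferrule agreement on 09.04.01: CTH met → 7% available; Ferrule agreement on 09.02.03.02: 09.04.01.01 not covered; preferential 7%. → 7%.
Line E: PET → 09.04; tubing → 09.04.03; for packaging → 09.04.03.02. Scheduled 32%. No special measure applies. → 32%.
Sum: 25% + 31% + 4% + 7% + 32% = 99%.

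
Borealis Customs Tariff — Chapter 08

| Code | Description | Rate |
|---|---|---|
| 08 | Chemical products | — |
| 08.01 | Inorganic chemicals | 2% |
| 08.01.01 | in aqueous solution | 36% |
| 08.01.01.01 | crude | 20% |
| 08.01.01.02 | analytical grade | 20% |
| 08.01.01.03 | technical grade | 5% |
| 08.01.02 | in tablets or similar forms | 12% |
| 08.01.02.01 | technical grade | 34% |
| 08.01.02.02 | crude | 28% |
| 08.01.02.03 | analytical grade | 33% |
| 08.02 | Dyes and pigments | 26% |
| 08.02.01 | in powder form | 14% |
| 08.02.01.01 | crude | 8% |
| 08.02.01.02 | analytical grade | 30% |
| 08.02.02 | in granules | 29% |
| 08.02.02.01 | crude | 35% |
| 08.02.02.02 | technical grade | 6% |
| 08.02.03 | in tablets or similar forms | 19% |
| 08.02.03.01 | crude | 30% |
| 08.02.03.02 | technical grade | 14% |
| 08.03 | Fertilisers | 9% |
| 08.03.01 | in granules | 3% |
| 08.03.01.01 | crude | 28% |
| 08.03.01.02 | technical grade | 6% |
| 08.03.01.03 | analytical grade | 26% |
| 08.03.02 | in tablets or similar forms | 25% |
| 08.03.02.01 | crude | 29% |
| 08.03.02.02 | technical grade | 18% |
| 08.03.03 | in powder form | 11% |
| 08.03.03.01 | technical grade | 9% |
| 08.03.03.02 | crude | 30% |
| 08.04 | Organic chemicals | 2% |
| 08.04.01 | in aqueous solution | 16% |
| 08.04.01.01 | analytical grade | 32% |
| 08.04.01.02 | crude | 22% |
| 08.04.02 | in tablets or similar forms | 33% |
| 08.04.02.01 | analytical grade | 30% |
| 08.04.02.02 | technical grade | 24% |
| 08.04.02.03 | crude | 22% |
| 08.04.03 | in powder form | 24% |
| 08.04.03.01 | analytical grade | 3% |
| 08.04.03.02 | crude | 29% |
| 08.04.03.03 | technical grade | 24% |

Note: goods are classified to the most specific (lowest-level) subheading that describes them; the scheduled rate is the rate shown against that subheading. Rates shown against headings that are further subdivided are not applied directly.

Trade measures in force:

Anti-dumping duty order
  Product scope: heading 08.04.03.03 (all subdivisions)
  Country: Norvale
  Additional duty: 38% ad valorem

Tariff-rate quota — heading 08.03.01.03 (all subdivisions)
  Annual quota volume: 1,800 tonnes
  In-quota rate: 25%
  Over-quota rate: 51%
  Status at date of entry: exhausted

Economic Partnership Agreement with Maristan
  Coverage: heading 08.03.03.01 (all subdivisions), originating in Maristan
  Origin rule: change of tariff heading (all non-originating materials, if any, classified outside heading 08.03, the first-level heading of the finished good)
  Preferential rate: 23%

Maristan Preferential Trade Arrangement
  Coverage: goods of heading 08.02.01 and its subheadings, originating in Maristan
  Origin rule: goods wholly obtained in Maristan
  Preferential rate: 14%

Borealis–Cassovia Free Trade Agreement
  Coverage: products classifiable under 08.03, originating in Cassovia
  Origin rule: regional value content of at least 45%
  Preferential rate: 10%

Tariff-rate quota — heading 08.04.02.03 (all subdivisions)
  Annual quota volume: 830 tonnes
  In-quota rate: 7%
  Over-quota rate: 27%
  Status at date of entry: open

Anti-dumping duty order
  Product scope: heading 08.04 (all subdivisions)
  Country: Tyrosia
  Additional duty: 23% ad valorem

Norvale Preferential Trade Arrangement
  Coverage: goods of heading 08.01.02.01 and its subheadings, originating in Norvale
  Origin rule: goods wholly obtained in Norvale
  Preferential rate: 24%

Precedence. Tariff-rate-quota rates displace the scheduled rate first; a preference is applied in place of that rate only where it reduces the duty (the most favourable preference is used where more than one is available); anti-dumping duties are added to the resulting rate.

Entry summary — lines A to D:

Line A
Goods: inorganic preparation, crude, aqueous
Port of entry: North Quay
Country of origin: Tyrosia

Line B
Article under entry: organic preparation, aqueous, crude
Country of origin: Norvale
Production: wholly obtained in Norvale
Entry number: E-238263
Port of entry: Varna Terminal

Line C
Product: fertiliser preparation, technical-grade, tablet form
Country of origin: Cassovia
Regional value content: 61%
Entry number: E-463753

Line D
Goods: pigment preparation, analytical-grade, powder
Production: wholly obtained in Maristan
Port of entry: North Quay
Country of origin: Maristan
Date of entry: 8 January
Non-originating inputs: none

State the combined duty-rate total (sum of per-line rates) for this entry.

Line A: inorganic → 08.01; aqueous → 08.01.01; crude → 08.01.01.01. Scheduled 20%. No special measure applies. → 20%.
Line B: organic → 08.04; aqueous → 08.04.01; crude → 08.04.01.02. Scheduled 22%. Norvale agreement on 08.01.02.01: 08.04.01.02 not covered. → 22%.
Line C: fertiliser → 08.03; tablet form → 08.03.02; technical-grade → 08.03.02.02. Scheduled 18%. Cassovia agreement on 08.03: RVC ≥ 45% → 10% available; preferential 10%. → 10%.
Line D: pigment → 08.02; powder → 08.02.01; analytical-grade → 08.02.01.02. Scheduled 30%. Maristan agreement on 08.03.03.01: 08.02.01.02 not covered; Maristan agreement on 08.02.01: wholly obtained → 14% available; preferential 14%. → 14%.
Sum: 20% + 22% + 10% + 14% = 66%.

66%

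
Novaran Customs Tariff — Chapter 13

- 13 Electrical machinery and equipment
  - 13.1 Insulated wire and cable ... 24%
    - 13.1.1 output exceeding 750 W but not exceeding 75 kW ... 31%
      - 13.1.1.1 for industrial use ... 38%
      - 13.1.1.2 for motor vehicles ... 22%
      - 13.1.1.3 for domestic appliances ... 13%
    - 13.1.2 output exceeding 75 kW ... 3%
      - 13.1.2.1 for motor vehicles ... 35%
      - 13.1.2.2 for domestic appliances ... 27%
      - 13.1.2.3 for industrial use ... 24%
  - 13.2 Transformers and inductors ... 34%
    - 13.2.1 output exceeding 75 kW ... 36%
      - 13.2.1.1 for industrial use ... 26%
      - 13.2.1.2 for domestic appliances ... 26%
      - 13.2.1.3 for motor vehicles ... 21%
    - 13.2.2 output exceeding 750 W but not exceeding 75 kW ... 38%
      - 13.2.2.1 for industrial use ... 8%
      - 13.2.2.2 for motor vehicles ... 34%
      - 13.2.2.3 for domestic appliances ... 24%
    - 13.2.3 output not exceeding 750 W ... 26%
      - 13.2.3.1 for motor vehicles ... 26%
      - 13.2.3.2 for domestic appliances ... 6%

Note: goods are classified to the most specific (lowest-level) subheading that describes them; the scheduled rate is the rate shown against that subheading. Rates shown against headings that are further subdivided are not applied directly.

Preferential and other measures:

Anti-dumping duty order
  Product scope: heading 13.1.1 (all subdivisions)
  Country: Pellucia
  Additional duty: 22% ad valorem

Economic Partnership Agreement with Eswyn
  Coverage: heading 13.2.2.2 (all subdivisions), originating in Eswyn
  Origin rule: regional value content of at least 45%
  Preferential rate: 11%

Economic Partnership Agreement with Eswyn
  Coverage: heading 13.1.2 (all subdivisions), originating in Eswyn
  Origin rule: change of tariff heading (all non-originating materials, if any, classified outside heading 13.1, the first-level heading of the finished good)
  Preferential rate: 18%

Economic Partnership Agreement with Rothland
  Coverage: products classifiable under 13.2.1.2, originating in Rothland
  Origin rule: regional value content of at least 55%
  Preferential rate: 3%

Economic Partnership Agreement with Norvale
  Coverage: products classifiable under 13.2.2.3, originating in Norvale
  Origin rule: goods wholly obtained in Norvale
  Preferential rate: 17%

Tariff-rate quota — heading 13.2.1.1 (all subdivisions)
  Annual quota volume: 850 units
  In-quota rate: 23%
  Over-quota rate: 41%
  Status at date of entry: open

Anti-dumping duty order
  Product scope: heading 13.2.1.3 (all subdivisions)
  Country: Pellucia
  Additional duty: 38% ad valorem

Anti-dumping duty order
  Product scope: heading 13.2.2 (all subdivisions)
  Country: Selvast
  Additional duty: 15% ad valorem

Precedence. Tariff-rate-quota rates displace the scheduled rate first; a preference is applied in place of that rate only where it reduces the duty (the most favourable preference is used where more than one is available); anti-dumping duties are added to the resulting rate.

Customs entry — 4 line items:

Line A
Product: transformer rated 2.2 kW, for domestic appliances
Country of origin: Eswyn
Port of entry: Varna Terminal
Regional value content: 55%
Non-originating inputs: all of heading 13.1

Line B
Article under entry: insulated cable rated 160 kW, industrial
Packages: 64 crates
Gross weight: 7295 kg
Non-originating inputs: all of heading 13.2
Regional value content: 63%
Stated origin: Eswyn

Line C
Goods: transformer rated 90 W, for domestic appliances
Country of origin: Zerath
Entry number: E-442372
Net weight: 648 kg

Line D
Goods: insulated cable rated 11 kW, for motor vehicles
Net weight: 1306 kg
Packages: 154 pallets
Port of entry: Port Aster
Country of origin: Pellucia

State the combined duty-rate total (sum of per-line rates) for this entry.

Line A: transformer → 13.2; rated 2.2 kW → 13.2.2; for domestic appliances → 13.2.2.3. Scheduled 24%. Eswyn agreement on 13.2.2.2: 13.2.2.3 not covered; Eswyn agreement on 13.1.2: 13.2.2.3 not covered. → 24%.
Line B: insulated cable → 13.1; rated 160 kW → 13.1.2; industrial → 13.1.2.3. Scheduled 24%. Eswyn agreement on 13.2.2.2: 13.1.2.3 not covered; Eswyn agreement on 13.1.2: CTH met → 18% available; preferential 18%. → 18%.
Line C: transformer → 13.2; rated 90 W → 13.2.3; for domestic appliances → 13.2.3.2. Scheduled 6%. No special measure applies. → 6%.
Line D: insulated cable → 13.1; rated 11 kW → 13.1.1; for motor vehicles → 13.1.1.2. Scheduled 22%. anti-dumping (Pellucia, 13.1.1): +22%; total 22% + 22% = 44%. → 44%.
Sum: 24% + 18% + 6% + 44% = 92%.

92%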